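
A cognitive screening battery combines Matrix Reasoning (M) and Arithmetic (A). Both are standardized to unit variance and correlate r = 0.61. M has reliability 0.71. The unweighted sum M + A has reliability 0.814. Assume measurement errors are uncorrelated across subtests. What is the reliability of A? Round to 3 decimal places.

Var(M+A) = 2 + 2·0.61 = 3.220.
True-score variance = ρ_M + ρ_A + 2·0.61, so 0.814 = (0.71 + ρ_A + 1.22) / 3.220.
ρ_A = 0.814·3.220 − 0.71 − 1.22 = 0.691.

0.691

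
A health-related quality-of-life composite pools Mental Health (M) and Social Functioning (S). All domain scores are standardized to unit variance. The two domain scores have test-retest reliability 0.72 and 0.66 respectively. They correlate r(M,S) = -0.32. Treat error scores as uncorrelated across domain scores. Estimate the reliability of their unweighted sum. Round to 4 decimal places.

Var(M+S) = 2 + 2·[(-0.32)] = 2 − 0.64 = 1.36.
Under uncorrelated errors the observed covariances equal the true-score covariances, so only the own-variance terms attenuate.
True-score variance = [0.72 + 0.66] − 0.64 = 1.38 − 0.64 = 0.74.
Reliability = 0.74 / 1.36 = 0.5441.

0.5441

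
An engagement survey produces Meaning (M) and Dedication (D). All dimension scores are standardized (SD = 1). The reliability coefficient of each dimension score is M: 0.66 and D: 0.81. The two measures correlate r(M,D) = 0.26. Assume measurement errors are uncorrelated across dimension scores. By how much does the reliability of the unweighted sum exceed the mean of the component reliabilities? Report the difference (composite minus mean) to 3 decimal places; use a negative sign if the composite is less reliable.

Var(sum) = 2 + 0.52 = 2.52; true-score variance = 1.47 + 0.52 = 1.99; composite reliability = 0.7897.
Mean component reliability = 0.7350.
Difference = 0.7897 − 0.7350 = 0.055.

0.055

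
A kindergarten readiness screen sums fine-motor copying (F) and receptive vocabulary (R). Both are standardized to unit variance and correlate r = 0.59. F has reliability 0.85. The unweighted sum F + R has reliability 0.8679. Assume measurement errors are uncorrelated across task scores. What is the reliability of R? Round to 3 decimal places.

0.730

Var(F+R) = 2 + 2·0.59 = 3.180.
True-score variance = ρ_F + ρ_R + 2·0.59, so 0.8679 = (0.85 + ρ_R + 1.18) / 3.180.
ρ_R = 0.8679·3.180 − 0.85 − 1.18 = 0.730.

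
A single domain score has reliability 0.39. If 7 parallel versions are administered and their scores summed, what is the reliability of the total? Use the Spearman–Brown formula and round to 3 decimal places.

0.817

ρ_k = kρ / (1 + (k−1)ρ) = 7·0.39 / (1 + 6·0.39) = 2.730 / 3.340 = 0.817.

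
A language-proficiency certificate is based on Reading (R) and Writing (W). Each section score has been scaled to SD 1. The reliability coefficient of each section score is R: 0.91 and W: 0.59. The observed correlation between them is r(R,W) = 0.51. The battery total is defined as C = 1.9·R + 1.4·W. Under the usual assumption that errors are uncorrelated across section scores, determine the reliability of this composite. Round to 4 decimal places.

0.8638

Var(C) = 1.9² + 1.4² + 2·[2.66·0.51] = 5.57 + 2.7132 = 8.2832.
Because errors are independent across components, Cov(Tᵢ,Tⱼ) = Cov(Xᵢ,Xⱼ); the off-diagonal part of the true-score variance is the same as above.
True-score variance = [1.9²·0.91 + 1.4²·0.59] + 2.7132 = 4.4415 + 2.7132 = 7.1547.
Reliability = 7.1547 / 8.2832 = 0.8638.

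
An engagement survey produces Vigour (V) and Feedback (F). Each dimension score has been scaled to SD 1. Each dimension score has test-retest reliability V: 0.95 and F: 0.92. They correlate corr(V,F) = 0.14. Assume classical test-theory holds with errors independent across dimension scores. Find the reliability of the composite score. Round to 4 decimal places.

0.9430

Var(V+F) = 2 + 2·[0.14] = 2 + 0.28 = 2.28.
Under uncorrelated errors the observed covariances equal the true-score covariances, so only the own-variance terms attenuate.
True-score variance = [0.95 + 0.92] + 0.28 = 1.87 + 0.28 = 2.15.
Reliability = 2.15 / 2.28 = 0.9430.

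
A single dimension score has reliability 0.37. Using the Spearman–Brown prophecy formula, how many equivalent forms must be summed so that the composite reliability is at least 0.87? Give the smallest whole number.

k ≥ ρ*(1−ρ₁)/(ρ₁(1−ρ*)) = 0.87·0.63 / (0.37·0.13) = 11.395.
Smallest integer k = 12.

12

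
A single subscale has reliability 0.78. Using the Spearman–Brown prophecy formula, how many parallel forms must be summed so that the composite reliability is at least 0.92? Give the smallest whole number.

4

k ≥ ρ*(1−ρ₁)/(ρ₁(1−ρ*)) = 0.92·0.22 / (0.78·0.08) = 3.244.
Smallest integer k = 4.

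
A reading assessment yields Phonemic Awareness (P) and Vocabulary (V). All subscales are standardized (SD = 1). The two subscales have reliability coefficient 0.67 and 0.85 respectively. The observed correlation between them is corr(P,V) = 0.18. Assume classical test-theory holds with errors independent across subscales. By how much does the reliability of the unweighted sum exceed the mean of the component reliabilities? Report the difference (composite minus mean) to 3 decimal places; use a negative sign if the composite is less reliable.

0.037

Var(sum) = 2 + 0.36 = 2.36; true-score variance = 1.52 + 0.36 = 1.88; composite reliability = 0.7966.
Mean component reliability = 0.7600.
Difference = 0.7966 − 0.7600 = 0.037.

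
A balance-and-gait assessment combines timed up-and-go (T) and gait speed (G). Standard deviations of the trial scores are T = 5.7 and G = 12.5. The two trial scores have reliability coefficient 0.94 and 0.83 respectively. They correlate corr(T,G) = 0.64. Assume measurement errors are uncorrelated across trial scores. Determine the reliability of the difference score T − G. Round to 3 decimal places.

Var(T−G) = 5.7² + 12.5² − 2·5.7·12.5·0.64 = 188.74 − 91.2 = 97.54.
With uncorrelated errors the cross-covariances are all true-score covariance, so they carry over unchanged; only the diagonal terms shrink to ρᵢσᵢ².
True-score variance = [5.7²·0.94 + 12.5²·0.83] − 91.2 = 160.228 − 91.2 = 69.0281.
Reliability = 69.0281 / 97.54 = 0.708.

0.708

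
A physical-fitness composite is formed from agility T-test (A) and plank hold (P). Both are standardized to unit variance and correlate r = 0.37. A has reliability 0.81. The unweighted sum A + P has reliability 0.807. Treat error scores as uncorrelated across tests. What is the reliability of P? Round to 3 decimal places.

Var(A+P) = 2 + 2·0.37 = 2.740.
True-score variance = ρ_A + ρ_P + 2·0.37, so 0.807 = (0.81 + ρ_P + 0.74) / 2.740.
ρ_P = 0.807·2.740 − 0.81 − 0.74 = 0.661.

0.661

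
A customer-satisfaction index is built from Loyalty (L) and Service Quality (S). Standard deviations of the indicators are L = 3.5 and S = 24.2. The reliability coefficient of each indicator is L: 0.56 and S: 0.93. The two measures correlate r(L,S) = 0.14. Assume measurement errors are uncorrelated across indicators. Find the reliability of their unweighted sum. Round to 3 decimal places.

0.925

Var(L+S) = 3.5² + 24.2² + 2·[3.5·24.2·0.14] = 597.89 + 23.716 = 621.606.
Under uncorrelated errors the observed covariances equal the true-score covariances, so only the own-variance terms attenuate.
True-score variance = [3.5²·0.56 + 24.2²·0.93] + 23.716 = 551.505 + 23.716 = 575.221.
Reliability = 575.221 / 621.606 = 0.925.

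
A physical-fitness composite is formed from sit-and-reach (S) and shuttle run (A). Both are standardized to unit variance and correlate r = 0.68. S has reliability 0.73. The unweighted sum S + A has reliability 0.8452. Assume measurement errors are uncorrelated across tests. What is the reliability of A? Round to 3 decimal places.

0.750

Var(S+A) = 2 + 2·0.68 = 3.360.
True-score variance = ρ_S + ρ_A + 2·0.68, so 0.8452 = (0.73 + ρ_A + 1.36) / 3.360.
ρ_A = 0.8452·3.360 − 0.73 − 1.36 = 0.750.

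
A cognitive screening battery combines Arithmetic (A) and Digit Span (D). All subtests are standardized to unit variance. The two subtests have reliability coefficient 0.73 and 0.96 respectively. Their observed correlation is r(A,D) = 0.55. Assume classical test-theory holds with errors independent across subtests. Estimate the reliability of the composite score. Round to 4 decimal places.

Var(A+D) = 2 + 2·[0.55] = 2 + 1.1 = 3.1.
Under uncorrelated errors the observed covariances equal the true-score covariances, so only the own-variance terms attenuate.
True-score variance = [0.73 + 0.96] + 1.1 = 1.69 + 1.1 = 2.79.
Reliability = 2.79 / 3.1 = 0.9000.

0.9000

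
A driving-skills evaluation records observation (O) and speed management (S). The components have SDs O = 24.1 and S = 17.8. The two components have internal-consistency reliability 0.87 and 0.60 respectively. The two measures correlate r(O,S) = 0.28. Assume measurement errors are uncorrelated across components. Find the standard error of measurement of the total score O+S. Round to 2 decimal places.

Var(total) = 897.65 + 240.229 = 1137.88.
True-score variance = 695.409 + 240.229 = 935.638, so reliability = 0.8223.
Error variance = 1137.88 − 935.638 = 202.241; SEM = √202.241 = 14.22.

14.22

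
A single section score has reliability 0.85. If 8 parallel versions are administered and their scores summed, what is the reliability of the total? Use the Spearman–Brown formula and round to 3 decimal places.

0.978

ρ_k = kρ / (1 + (k−1)ρ) = 8·0.85 / (1 + 7·0.85) = 6.800 / 6.950 = 0.978.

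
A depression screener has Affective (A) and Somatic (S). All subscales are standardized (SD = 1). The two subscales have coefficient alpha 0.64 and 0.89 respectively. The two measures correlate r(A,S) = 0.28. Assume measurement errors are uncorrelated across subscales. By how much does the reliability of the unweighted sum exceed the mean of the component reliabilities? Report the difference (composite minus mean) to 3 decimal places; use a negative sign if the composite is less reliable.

Var(sum) = 2 + 0.56 = 2.56; true-score variance = 1.53 + 0.56 = 2.09; composite reliability = 0.8164.
Mean component reliability = 0.7650.
Difference = 0.8164 − 0.7650 = 0.051.

0.051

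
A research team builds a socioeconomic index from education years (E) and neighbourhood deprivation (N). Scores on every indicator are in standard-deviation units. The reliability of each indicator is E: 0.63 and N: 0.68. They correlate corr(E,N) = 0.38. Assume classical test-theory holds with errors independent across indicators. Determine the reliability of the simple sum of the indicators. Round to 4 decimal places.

Var(E+N) = 2 + 2·[0.38] = 2 + 0.76 = 2.76.
Because errors are independent across components, Cov(Tᵢ,Tⱼ) = Cov(Xᵢ,Xⱼ); the off-diagonal part of the true-score variance is the same as above.
True-score variance = [0.63 + 0.68] + 0.76 = 1.31 + 0.76 = 2.07.
Reliability = 2.07 / 2.76 = 0.7500.

0.7500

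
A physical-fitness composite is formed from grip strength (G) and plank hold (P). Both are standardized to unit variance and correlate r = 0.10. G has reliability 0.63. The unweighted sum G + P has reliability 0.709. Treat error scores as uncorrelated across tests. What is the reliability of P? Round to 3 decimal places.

0.730

Var(G+P) = 2 + 2·0.10 = 2.200.
True-score variance = ρ_G + ρ_P + 2·0.10, so 0.709 = (0.63 + ρ_P + 0.20) / 2.200.
ρ_P = 0.709·2.200 − 0.63 − 0.20 = 0.730.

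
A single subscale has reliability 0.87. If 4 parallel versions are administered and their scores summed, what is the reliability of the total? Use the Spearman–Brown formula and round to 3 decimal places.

ρ_k = kρ / (1 + (k−1)ρ) = 4·0.87 / (1 + 3·0.87) = 3.480 / 3.610 = 0.964.

0.964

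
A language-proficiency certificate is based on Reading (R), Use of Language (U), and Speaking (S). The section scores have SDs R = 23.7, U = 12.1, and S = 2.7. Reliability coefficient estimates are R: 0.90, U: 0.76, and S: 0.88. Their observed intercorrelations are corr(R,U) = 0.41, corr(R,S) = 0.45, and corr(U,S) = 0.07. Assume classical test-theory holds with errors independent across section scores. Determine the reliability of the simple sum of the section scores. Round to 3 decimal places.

Var(R+U+S) = 23.7² + 12.1² + 2.7² + 2·[23.7·12.1·0.41 + 23.7·2.7·0.45 + 12.1·2.7·0.07] = 715.39 + 297.316 = 1012.71.
Because errors are independent across components, Cov(Tᵢ,Tⱼ) = Cov(Xᵢ,Xⱼ); the off-diagonal part of the true-score variance is the same as above.
True-score variance = [23.7²·0.90 + 12.1²·0.76 + 2.7²·0.88] + 297.316 = 623.208 + 297.316 = 920.524.
Reliability = 920.524 / 1012.71 = 0.909.

0.909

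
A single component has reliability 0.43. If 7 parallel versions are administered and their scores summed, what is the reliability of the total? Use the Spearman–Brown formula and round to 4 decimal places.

0.8408

ρ_k = kρ / (1 + (k−1)ρ) = 7·0.43 / (1 + 6·0.43) = 3.010 / 3.580 = 0.8408.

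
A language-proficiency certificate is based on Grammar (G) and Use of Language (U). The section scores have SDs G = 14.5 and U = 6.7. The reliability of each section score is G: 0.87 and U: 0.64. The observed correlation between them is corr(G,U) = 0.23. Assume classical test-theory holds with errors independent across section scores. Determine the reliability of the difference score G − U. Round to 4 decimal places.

Var(G−U) = 14.5² + 6.7² − 2·14.5·6.7·0.23 = 255.14 − 44.689 = 210.451.
Under uncorrelated errors the observed covariances equal the true-score covariances, so only the own-variance terms attenuate.
True-score variance = [14.5²·0.87 + 6.7²·0.64] − 44.689 = 211.647 − 44.689 = 166.958.
Reliability = 166.958 / 210.451 = 0.7933.

0.7933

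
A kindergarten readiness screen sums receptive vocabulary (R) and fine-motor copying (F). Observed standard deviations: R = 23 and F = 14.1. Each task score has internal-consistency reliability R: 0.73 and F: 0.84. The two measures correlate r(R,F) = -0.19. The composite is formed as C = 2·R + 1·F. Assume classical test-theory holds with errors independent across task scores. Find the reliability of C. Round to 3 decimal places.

0.708

Var(C) = 2²·23² + 14.1² + 2·[2·23·14.1·(-0.19)] = 2314.81 − 246.468 = 2068.34.
Because errors are independent across components, Cov(Tᵢ,Tⱼ) = Cov(Xᵢ,Xⱼ); the off-diagonal part of the true-score variance is the same as above.
True-score variance = [2²·23²·0.73 + 14.1²·0.84] − 246.468 = 1711.68 − 246.468 = 1465.21.
Reliability = 1465.21 / 2068.34 = 0.708.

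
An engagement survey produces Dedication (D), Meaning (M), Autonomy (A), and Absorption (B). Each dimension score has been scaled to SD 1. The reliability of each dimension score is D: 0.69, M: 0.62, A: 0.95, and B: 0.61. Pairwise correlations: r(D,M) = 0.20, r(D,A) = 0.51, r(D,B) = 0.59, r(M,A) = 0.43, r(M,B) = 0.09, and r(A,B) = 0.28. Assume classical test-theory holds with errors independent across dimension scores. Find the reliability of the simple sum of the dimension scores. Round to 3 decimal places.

0.862

Var(D+M+A+B) = 4 + 2·[0.20 + 0.51 + 0.59 + 0.43 + 0.09 + 0.28] = 4 + 4.2 = 8.2.
With uncorrelated errors the cross-covariances are all true-score covariance, so they carry over unchanged; only the diagonal terms shrink to ρᵢσᵢ².
True-score variance = [0.69 + 0.62 + 0.95 + 0.61] + 4.2 = 2.87 + 4.2 = 7.07.
Reliability = 7.07 / 8.2 = 0.862.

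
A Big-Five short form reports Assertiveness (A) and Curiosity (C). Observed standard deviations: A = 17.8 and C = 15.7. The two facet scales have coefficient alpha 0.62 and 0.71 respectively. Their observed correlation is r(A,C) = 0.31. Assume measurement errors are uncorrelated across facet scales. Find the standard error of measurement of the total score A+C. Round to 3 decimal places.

Var(total) = 563.33 + 173.265 = 736.595.
True-score variance = 371.449 + 173.265 = 544.714, so reliability = 0.7395.
Error variance = 736.595 − 544.714 = 191.881; SEM = √191.881 = 13.852.

13.852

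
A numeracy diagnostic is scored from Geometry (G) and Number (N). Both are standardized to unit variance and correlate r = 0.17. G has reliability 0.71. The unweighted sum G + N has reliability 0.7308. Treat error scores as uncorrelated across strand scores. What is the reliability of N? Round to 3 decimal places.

Var(G+N) = 2 + 2·0.17 = 2.340.
True-score variance = ρ_G + ρ_N + 2·0.17, so 0.7308 = (0.71 + ρ_N + 0.34) / 2.340.
ρ_N = 0.7308·2.340 − 0.71 − 0.34 = 0.660.

0.660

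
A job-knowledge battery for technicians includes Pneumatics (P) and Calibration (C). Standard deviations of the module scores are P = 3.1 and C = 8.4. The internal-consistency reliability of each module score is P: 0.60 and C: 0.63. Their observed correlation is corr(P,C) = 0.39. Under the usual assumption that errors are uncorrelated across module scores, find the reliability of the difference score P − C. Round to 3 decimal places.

Var(P−C) = 3.1² + 8.4² − 2·3.1·8.4·0.39 = 80.17 − 20.3112 = 59.8588.
Under uncorrelated errors the observed covariances equal the true-score covariances, so only the own-variance terms attenuate.
True-score variance = [3.1²·0.60 + 8.4²·0.63] − 20.3112 = 50.2188 − 20.3112 = 29.9076.
Reliability = 29.9076 / 59.8588 = 0.500.

0.500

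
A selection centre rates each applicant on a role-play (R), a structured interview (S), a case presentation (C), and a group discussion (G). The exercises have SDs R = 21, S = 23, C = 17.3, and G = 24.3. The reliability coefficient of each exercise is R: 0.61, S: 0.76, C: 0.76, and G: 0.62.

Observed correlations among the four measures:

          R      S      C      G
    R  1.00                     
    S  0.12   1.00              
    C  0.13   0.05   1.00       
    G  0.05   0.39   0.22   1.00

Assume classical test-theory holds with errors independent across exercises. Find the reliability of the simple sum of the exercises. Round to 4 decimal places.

Var(R+S+C+G) = 21² + 23² + 17.3² + 24.3² + 2·[21·23·0.12 + 21·17.3·0.13 + 21·24.3·0.05 + 23·17.3·0.05 + 23·24.3·0.39 + 17.3·24.3·0.22] = 1859.78 + 922.112 = 2781.89.
Because errors are independent across components, Cov(Tᵢ,Tⱼ) = Cov(Xᵢ,Xⱼ); the off-diagonal part of the true-score variance is the same as above.
True-score variance = [21²·0.61 + 23²·0.76 + 17.3²·0.76 + 24.3²·0.62] + 922.112 = 1264.61 + 922.112 = 2186.73.
Reliability = 2186.73 / 2781.89 = 0.7861.

0.7861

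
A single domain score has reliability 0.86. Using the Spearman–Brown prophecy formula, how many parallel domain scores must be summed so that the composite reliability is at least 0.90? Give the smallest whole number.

2

k ≥ ρ*(1−ρ₁)/(ρ₁(1−ρ*)) = 0.90·0.14 / (0.86·0.10) = 1.465.
Smallest integer k = 2.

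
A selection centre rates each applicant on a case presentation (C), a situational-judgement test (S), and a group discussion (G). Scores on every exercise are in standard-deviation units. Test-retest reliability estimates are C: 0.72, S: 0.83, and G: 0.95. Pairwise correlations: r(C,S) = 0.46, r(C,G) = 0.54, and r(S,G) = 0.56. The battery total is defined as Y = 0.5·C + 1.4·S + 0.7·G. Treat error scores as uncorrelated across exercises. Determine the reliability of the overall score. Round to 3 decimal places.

0.911

Var(Y) = 0.5² + 1.4² + 0.7² + 2·[0.7·0.46 + 0.35·0.54 + 0.98·0.56] = 2.7 + 2.1196 = 4.8196.
With uncorrelated errors the cross-covariances are all true-score covariance, so they carry over unchanged; only the diagonal terms shrink to ρᵢσᵢ².
True-score variance = [0.5²·0.72 + 1.4²·0.83 + 0.7²·0.95] + 2.1196 = 2.2723 + 2.1196 = 4.3919.
Reliability = 4.3919 / 4.8196 = 0.911.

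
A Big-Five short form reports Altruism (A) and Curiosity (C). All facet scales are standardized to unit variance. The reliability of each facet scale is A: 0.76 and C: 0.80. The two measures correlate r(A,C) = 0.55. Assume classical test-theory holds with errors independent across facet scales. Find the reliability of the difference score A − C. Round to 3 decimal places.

Var(A−C) = 1 + 1 − 2·0.55 = 2 − 1.1 = 0.9.
Because errors are independent across components, Cov(Tᵢ,Tⱼ) = Cov(Xᵢ,Xⱼ); the off-diagonal part of the true-score variance is the same as above.
True-score variance = [0.76 + 0.80] − 1.1 = 1.56 − 1.1 = 0.46.
Reliability = 0.46 / 0.9 = 0.511.

0.511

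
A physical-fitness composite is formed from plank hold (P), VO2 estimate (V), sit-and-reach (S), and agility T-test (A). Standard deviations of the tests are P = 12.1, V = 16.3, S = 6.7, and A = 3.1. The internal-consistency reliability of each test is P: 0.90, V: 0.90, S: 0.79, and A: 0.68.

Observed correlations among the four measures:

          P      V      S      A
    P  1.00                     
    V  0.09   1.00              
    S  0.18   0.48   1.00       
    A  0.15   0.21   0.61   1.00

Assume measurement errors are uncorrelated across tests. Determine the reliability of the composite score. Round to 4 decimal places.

0.9226

Var(P+V+S+A) = 12.1² + 16.3² + 6.7² + 3.1² + 2·[12.1·16.3·0.09 + 12.1·6.7·0.18 + 12.1·3.1·0.15 + 16.3·6.7·0.48 + 16.3·3.1·0.21 + 6.7·3.1·0.61] = 466.6 + 227.343 = 693.943.
Because errors are independent across components, Cov(Tᵢ,Tⱼ) = Cov(Xᵢ,Xⱼ); the off-diagonal part of the true-score variance is the same as above.
True-score variance = [12.1²·0.90 + 16.3²·0.90 + 6.7²·0.79 + 3.1²·0.68] + 227.343 = 412.888 + 227.343 = 640.231.
Reliability = 640.231 / 693.943 = 0.9226.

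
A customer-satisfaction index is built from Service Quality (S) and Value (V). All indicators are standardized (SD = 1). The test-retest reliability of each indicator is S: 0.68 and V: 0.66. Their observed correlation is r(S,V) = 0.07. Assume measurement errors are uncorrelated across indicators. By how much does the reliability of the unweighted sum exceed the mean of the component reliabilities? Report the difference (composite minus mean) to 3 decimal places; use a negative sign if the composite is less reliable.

Var(sum) = 2 + 0.14 = 2.14; true-score variance = 1.34 + 0.14 = 1.48; composite reliability = 0.6916.
Mean component reliability = 0.6700.
Difference = 0.6916 − 0.6700 = 0.022.

0.022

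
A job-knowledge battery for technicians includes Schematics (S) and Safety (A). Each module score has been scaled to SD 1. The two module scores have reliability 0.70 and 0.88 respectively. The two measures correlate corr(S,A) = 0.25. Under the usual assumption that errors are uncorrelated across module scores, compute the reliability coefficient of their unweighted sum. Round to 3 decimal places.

Var(S+A) = 2 + 2·[0.25] = 2 + 0.5 = 2.5.
With uncorrelated errors the cross-covariances are all true-score covariance, so they carry over unchanged; only the diagonal terms shrink to ρᵢσᵢ².
True-score variance = [0.70 + 0.88] + 0.5 = 1.58 + 0.5 = 2.08.
Reliability = 2.08 / 2.5 = 0.832.

0.832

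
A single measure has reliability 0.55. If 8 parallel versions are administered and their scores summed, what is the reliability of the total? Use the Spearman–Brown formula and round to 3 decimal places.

ρ_k = kρ / (1 + (k−1)ρ) = 8·0.55 / (1 + 7·0.55) = 4.400 / 4.850 = 0.907.

0.907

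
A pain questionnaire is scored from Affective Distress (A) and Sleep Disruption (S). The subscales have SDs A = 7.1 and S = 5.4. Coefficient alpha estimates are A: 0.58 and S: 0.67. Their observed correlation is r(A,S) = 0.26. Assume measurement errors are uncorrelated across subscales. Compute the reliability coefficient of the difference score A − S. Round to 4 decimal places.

Var(A−S) = 7.1² + 5.4² − 2·7.1·5.4·0.26 = 79.57 − 19.9368 = 59.6332.
Under uncorrelated errors the observed covariances equal the true-score covariances, so only the own-variance terms attenuate.
True-score variance = [7.1²·0.58 + 5.4²·0.67] − 19.9368 = 48.775 − 19.9368 = 28.8382.
Reliability = 28.8382 / 59.6332 = 0.4836.

0.4836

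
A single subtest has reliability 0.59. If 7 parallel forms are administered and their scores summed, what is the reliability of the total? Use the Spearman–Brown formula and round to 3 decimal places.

ρ_k = kρ / (1 + (k−1)ρ) = 7·0.59 / (1 + 6·0.59) = 4.130 / 4.540 = 0.910.

0.910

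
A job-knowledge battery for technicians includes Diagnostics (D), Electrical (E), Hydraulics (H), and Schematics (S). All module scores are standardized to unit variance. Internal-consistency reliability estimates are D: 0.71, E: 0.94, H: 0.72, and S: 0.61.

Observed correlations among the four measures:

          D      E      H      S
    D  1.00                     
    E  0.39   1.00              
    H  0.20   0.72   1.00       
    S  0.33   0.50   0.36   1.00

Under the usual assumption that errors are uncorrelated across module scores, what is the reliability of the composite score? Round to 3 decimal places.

0.887

Var(D+E+H+S) = 4 + 2·[0.39 + 0.20 + 0.33 + 0.72 + 0.50 + 0.36] = 4 + 5 = 9.
With uncorrelated errors the cross-covariances are all true-score covariance, so they carry over unchanged; only the diagonal terms shrink to ρᵢσᵢ².
True-score variance = [0.71 + 0.94 + 0.72 + 0.61] + 5 = 2.98 + 5 = 7.98.
Reliability = 7.98 / 9 = 0.887.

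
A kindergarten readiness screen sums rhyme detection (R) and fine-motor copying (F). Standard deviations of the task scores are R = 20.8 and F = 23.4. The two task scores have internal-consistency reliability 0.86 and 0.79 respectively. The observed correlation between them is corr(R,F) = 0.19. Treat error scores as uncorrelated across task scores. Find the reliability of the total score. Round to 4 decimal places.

0.8493

Var(R+F) = 20.8² + 23.4² + 2·[20.8·23.4·0.19] = 980.2 + 184.954 = 1165.15.
With uncorrelated errors the cross-covariances are all true-score covariance, so they carry over unchanged; only the diagonal terms shrink to ρᵢσᵢ².
True-score variance = [20.8²·0.86 + 23.4²·0.79] + 184.954 = 804.643 + 184.954 = 989.596.
Reliability = 989.596 / 1165.15 = 0.8493.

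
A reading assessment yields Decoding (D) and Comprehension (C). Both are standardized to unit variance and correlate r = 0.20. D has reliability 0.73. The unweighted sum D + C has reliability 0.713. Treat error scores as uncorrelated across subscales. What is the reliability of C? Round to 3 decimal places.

Var(D+C) = 2 + 2·0.20 = 2.400.
True-score variance = ρ_D + ρ_C + 2·0.20, so 0.713 = (0.73 + ρ_C + 0.40) / 2.400.
ρ_C = 0.713·2.400 − 0.73 − 0.40 = 0.581.

0.581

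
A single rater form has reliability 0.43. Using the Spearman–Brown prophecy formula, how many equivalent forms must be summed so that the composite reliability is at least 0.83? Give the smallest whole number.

7

k ≥ ρ*(1−ρ₁)/(ρ₁(1−ρ*)) = 0.83·0.57 / (0.43·0.17) = 6.472.
Smallest integer k = 7.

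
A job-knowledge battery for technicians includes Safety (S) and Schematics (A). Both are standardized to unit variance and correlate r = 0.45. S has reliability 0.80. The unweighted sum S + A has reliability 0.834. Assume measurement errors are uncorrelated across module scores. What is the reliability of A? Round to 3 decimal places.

0.719

Var(S+A) = 2 + 2·0.45 = 2.900.
True-score variance = ρ_S + ρ_A + 2·0.45, so 0.834 = (0.80 + ρ_A + 0.90) / 2.900.
ρ_A = 0.834·2.900 − 0.80 − 0.90 = 0.719.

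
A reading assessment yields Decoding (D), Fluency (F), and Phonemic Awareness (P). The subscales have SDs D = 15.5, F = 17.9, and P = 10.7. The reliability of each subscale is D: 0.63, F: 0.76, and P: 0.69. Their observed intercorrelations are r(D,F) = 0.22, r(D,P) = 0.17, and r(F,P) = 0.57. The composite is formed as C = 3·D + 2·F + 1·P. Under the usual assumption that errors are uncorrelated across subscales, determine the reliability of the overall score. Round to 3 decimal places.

Var(C) = 3²·15.5² + 2²·17.9² + 10.7² + 2·[6·15.5·17.9·0.22 + 3·15.5·10.7·0.17 + 2·17.9·10.7·0.57] = 3558.38 + 1338.32 = 4896.7.
Under uncorrelated errors the observed covariances equal the true-score covariances, so only the own-variance terms attenuate.
True-score variance = [3²·15.5²·0.63 + 2²·17.9²·0.76 + 10.7²·0.69] + 1338.32 = 2415.26 + 1338.32 = 3753.59.
Reliability = 3753.59 / 4896.7 = 0.767.

0.767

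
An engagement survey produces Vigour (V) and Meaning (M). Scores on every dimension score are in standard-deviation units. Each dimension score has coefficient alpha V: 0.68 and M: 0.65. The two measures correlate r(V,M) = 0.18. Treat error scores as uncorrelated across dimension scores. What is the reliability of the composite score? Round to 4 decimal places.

Var(V+M) = 2 + 2·[0.18] = 2 + 0.36 = 2.36.
Because errors are independent across components, Cov(Tᵢ,Tⱼ) = Cov(Xᵢ,Xⱼ); the off-diagonal part of the true-score variance is the same as above.
True-score variance = [0.68 + 0.65] + 0.36 = 1.33 + 0.36 = 1.69.
Reliability = 1.69 / 2.36 = 0.7161.

0.7161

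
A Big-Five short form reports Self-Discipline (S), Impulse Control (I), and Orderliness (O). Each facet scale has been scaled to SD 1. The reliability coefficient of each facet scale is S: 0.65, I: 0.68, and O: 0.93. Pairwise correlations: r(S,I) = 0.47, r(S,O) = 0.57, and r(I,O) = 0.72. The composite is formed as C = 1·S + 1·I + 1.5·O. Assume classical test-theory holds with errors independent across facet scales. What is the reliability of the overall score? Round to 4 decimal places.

0.9087

Var(C) = 1 + 1 + 1.5² + 2·[0.47 + 1.5·0.57 + 1.5·0.72] = 4.25 + 4.81 = 9.06.
With uncorrelated errors the cross-covariances are all true-score covariance, so they carry over unchanged; only the diagonal terms shrink to ρᵢσᵢ².
True-score variance = [0.65 + 0.68 + 1.5²·0.93] + 4.81 = 3.4225 + 4.81 = 8.2325.
Reliability = 8.2325 / 9.06 = 0.9087.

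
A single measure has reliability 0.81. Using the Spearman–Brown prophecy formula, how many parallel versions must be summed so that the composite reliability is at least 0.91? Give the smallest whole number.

3

k ≥ ρ*(1−ρ₁)/(ρ₁(1−ρ*)) = 0.91·0.19 / (0.81·0.09) = 2.372.
Smallest integer k = 3.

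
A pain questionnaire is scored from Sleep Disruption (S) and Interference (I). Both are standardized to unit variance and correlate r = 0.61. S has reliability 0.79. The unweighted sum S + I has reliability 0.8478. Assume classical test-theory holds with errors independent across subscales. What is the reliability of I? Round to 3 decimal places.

Var(S+I) = 2 + 2·0.61 = 3.220.
True-score variance = ρ_S + ρ_I + 2·0.61, so 0.8478 = (0.79 + ρ_I + 1.22) / 3.220.
ρ_I = 0.8478·3.220 − 0.79 − 1.22 = 0.720.

0.720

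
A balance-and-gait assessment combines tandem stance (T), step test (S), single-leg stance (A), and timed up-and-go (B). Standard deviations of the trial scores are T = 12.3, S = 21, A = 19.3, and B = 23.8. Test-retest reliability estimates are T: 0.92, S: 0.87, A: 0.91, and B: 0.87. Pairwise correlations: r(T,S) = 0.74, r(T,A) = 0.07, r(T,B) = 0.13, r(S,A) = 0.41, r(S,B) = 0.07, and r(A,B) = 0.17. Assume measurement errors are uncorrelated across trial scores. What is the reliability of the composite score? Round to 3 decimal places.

0.932

Var(T+S+A+B) = 12.3² + 21² + 19.3² + 23.8² + 2·[12.3·21·0.74 + 12.3·19.3·0.07 + 12.3·23.8·0.13 + 21·19.3·0.41 + 21·23.8·0.07 + 19.3·23.8·0.17] = 1531.22 + 1050.12 = 2581.34.
Because errors are independent across components, Cov(Tᵢ,Tⱼ) = Cov(Xᵢ,Xⱼ); the off-diagonal part of the true-score variance is the same as above.
True-score variance = [12.3²·0.92 + 21²·0.87 + 19.3²·0.91 + 23.8²·0.87] + 1050.12 = 1354.63 + 1050.12 = 2404.75.
Reliability = 2404.75 / 2581.34 = 0.932.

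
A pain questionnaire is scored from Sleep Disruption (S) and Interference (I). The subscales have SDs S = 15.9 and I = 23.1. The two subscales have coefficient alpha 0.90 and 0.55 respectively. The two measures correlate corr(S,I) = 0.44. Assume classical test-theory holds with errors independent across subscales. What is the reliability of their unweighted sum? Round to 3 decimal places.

0.761

Var(S+I) = 15.9² + 23.1² + 2·[15.9·23.1·0.44] = 786.42 + 323.215 = 1109.64.
Under uncorrelated errors the observed covariances equal the true-score covariances, so only the own-variance terms attenuate.
True-score variance = [15.9²·0.90 + 23.1²·0.55] + 323.215 = 521.014 + 323.215 = 844.23.
Reliability = 844.23 / 1109.64 = 0.761.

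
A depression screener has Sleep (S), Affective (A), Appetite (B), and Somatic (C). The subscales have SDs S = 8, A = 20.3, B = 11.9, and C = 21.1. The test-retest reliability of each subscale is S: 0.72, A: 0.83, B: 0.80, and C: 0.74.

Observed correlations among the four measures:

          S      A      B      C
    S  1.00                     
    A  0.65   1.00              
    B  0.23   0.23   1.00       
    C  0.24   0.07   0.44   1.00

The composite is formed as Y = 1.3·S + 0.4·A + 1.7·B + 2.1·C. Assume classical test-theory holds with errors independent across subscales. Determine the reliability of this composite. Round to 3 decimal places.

Var(Y) = 1.3²·8² + 0.4²·20.3² + 1.7²·11.9² + 2.1²·21.1² + 2·[0.52·8·20.3·0.65 + 2.21·8·11.9·0.23 + 2.73·8·21.1·0.24 + 0.68·20.3·11.9·0.23 + 0.84·20.3·21.1·0.07 + 3.57·11.9·21.1·0.44] = 2546.72 + 1342.52 = 3889.24.
Under uncorrelated errors the observed covariances equal the true-score covariances, so only the own-variance terms attenuate.
True-score variance = [1.3²·8²·0.72 + 0.4²·20.3²·0.83 + 1.7²·11.9²·0.80 + 2.1²·21.1²·0.74] + 1342.52 = 1912.9 + 1342.52 = 3255.42.
Reliability = 3255.42 / 3889.24 = 0.837.

0.837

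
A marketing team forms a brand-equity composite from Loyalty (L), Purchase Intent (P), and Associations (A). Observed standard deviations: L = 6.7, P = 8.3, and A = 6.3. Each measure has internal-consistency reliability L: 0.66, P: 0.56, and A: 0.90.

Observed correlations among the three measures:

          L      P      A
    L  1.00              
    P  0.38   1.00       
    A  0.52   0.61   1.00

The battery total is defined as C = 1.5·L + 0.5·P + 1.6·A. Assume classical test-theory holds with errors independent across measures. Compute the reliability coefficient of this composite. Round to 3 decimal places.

Var(C) = 1.5²·6.7² + 0.5²·8.3² + 1.6²·6.3² + 2·[0.75·6.7·8.3·0.38 + 2.4·6.7·6.3·0.52 + 0.8·8.3·6.3·0.61] = 219.831 + 188.089 = 407.92.
With uncorrelated errors the cross-covariances are all true-score covariance, so they carry over unchanged; only the diagonal terms shrink to ρᵢσᵢ².
True-score variance = [1.5²·6.7²·0.66 + 0.5²·8.3²·0.56 + 1.6²·6.3²·0.90] + 188.089 = 167.752 + 188.089 = 355.841.
Reliability = 355.841 / 407.92 = 0.872.

0.872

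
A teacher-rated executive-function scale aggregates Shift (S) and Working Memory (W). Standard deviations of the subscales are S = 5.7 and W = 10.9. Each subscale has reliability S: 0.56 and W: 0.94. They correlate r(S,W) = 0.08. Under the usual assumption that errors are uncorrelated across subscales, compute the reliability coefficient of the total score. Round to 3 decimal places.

Var(S+W) = 5.7² + 10.9² + 2·[5.7·10.9·0.08] = 151.3 + 9.9408 = 161.241.
Because errors are independent across components, Cov(Tᵢ,Tⱼ) = Cov(Xᵢ,Xⱼ); the off-diagonal part of the true-score variance is the same as above.
True-score variance = [5.7²·0.56 + 10.9²·0.94] + 9.9408 = 129.876 + 9.9408 = 139.817.
Reliability = 139.817 / 161.241 = 0.867.

0.867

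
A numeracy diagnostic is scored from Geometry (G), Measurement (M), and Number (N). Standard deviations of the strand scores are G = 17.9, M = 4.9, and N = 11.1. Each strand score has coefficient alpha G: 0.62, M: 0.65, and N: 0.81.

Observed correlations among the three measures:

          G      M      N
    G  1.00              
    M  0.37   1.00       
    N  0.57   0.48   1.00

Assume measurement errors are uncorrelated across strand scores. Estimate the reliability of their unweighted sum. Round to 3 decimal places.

Var(G+M+N) = 17.9² + 4.9² + 11.1² + 2·[17.9·4.9·0.37 + 17.9·11.1·0.57 + 4.9·11.1·0.48] = 467.63 + 343.626 = 811.256.
Because errors are independent across components, Cov(Tᵢ,Tⱼ) = Cov(Xᵢ,Xⱼ); the off-diagonal part of the true-score variance is the same as above.
True-score variance = [17.9²·0.62 + 4.9²·0.65 + 11.1²·0.81] + 343.626 = 314.061 + 343.626 = 657.687.
Reliability = 657.687 / 811.256 = 0.811.

0.811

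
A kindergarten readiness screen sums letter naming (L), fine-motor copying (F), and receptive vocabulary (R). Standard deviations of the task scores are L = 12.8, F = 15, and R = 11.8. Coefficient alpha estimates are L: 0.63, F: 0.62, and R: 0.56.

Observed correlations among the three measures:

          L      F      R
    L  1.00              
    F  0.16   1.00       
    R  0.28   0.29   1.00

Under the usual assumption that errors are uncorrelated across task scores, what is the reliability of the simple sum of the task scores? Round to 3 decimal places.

Var(L+F+R) = 12.8² + 15² + 11.8² + 2·[12.8·15·0.16 + 12.8·11.8·0.28 + 15·11.8·0.29] = 528.08 + 248.682 = 776.762.
With uncorrelated errors the cross-covariances are all true-score covariance, so they carry over unchanged; only the diagonal terms shrink to ρᵢσᵢ².
True-score variance = [12.8²·0.63 + 15²·0.62 + 11.8²·0.56] + 248.682 = 320.694 + 248.682 = 569.376.
Reliability = 569.376 / 776.762 = 0.733.

0.733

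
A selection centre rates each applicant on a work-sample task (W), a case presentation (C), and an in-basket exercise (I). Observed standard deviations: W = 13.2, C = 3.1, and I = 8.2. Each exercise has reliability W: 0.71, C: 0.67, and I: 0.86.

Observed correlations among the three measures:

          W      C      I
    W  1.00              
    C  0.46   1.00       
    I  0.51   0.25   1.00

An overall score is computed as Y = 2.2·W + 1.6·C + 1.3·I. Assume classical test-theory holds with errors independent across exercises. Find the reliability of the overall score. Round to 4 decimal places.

0.8156

Var(Y) = 2.2²·13.2² + 1.6²·3.1² + 1.3²·8.2² + 2·[3.52·13.2·3.1·0.46 + 2.86·13.2·8.2·0.51 + 2.08·3.1·8.2·0.25] = 981.559 + 474.71 = 1456.27.
Under uncorrelated errors the observed covariances equal the true-score covariances, so only the own-variance terms attenuate.
True-score variance = [2.2²·13.2²·0.71 + 1.6²·3.1²·0.67 + 1.3²·8.2²·0.86] + 474.71 = 712.968 + 474.71 = 1187.68.
Reliability = 1187.68 / 1456.27 = 0.8156.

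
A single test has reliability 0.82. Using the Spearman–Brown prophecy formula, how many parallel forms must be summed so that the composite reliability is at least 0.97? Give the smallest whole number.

8

k ≥ ρ*(1−ρ₁)/(ρ₁(1−ρ*)) = 0.97·0.18 / (0.82·0.03) = 7.098.
Smallest integer k = 8.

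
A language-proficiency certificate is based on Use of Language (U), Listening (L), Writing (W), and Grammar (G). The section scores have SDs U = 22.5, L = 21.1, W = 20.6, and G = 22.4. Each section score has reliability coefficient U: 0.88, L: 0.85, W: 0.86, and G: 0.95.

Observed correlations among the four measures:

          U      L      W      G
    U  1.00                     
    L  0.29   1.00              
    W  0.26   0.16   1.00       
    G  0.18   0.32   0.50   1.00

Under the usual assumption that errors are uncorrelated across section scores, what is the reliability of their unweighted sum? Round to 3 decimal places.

Var(U+L+W+G) = 22.5² + 21.1² + 20.6² + 22.4² + 2·[22.5·21.1·0.29 + 22.5·20.6·0.26 + 22.5·22.4·0.18 + 21.1·20.6·0.16 + 21.1·22.4·0.32 + 20.6·22.4·0.50] = 1877.58 + 1600.84 = 3478.42.
Under uncorrelated errors the observed covariances equal the true-score covariances, so only the own-variance terms attenuate.
True-score variance = [22.5²·0.88 + 21.1²·0.85 + 20.6²·0.86 + 22.4²·0.95] + 1600.84 = 1665.55 + 1600.84 = 3266.39.
Reliability = 3266.39 / 3478.42 = 0.939.

0.939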